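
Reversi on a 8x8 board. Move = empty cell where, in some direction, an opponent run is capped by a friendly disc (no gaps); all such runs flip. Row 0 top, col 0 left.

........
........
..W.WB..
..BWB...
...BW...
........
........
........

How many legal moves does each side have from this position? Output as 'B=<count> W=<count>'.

Answer: B=5 W=5

Derivation:
-- B to move --
(1,1): no bracket -> illegal
(1,2): flips 1 -> legal
(1,3): no bracket -> illegal
(1,4): flips 1 -> legal
(1,5): no bracket -> illegal
(2,1): no bracket -> illegal
(2,3): flips 2 -> legal
(3,1): no bracket -> illegal
(3,5): no bracket -> illegal
(4,2): no bracket -> illegal
(4,5): flips 1 -> legal
(5,3): no bracket -> illegal
(5,4): flips 1 -> legal
(5,5): no bracket -> illegal
B mobility = 5
-- W to move --
(1,4): no bracket -> illegal
(1,5): no bracket -> illegal
(1,6): no bracket -> illegal
(2,1): no bracket -> illegal
(2,3): no bracket -> illegal
(2,6): flips 1 -> legal
(3,1): flips 1 -> legal
(3,5): flips 1 -> legal
(3,6): no bracket -> illegal
(4,1): no bracket -> illegal
(4,2): flips 2 -> legal
(4,5): no bracket -> illegal
(5,2): no bracket -> illegal
(5,3): flips 1 -> legal
(5,4): no bracket -> illegal
W mobility = 5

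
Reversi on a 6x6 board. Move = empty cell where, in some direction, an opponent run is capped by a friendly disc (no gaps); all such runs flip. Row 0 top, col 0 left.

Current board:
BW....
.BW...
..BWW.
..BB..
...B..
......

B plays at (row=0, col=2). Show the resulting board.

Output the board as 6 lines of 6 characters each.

Answer: BBB...
.BB...
..BWW.
..BB..
...B..
......

Derivation:
Place B at (0,2); scan 8 dirs for brackets.
Dir NW: edge -> no flip
Dir N: edge -> no flip
Dir NE: edge -> no flip
Dir W: opp run (0,1) capped by B -> flip
Dir E: first cell '.' (not opp) -> no flip
Dir SW: first cell 'B' (not opp) -> no flip
Dir S: opp run (1,2) capped by B -> flip
Dir SE: first cell '.' (not opp) -> no flip
All flips: (0,1) (1,2)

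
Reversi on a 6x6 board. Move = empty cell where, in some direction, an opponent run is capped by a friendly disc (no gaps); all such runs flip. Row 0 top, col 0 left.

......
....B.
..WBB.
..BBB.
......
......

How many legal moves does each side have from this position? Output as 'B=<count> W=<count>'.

Answer: B=3 W=3

Derivation:
-- B to move --
(1,1): flips 1 -> legal
(1,2): flips 1 -> legal
(1,3): no bracket -> illegal
(2,1): flips 1 -> legal
(3,1): no bracket -> illegal
B mobility = 3
-- W to move --
(0,3): no bracket -> illegal
(0,4): no bracket -> illegal
(0,5): no bracket -> illegal
(1,2): no bracket -> illegal
(1,3): no bracket -> illegal
(1,5): no bracket -> illegal
(2,1): no bracket -> illegal
(2,5): flips 2 -> legal
(3,1): no bracket -> illegal
(3,5): no bracket -> illegal
(4,1): no bracket -> illegal
(4,2): flips 1 -> legal
(4,3): no bracket -> illegal
(4,4): flips 1 -> legal
(4,5): no bracket -> illegal
W mobility = 3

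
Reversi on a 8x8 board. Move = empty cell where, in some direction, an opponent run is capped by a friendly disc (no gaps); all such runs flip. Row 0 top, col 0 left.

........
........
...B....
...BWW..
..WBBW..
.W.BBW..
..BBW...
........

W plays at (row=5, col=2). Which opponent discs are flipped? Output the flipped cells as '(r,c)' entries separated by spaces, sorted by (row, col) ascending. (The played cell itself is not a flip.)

Answer: (4,3) (5,3) (5,4)

Derivation:
Dir NW: first cell '.' (not opp) -> no flip
Dir N: first cell 'W' (not opp) -> no flip
Dir NE: opp run (4,3) capped by W -> flip
Dir W: first cell 'W' (not opp) -> no flip
Dir E: opp run (5,3) (5,4) capped by W -> flip
Dir SW: first cell '.' (not opp) -> no flip
Dir S: opp run (6,2), next='.' -> no flip
Dir SE: opp run (6,3), next='.' -> no flip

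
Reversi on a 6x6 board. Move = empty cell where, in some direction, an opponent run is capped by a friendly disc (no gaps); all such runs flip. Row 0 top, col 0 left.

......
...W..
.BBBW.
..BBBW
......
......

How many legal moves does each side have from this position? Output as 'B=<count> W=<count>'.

-- B to move --
(0,2): no bracket -> illegal
(0,3): flips 1 -> legal
(0,4): flips 1 -> legal
(1,2): no bracket -> illegal
(1,4): flips 1 -> legal
(1,5): flips 1 -> legal
(2,5): flips 1 -> legal
(4,4): no bracket -> illegal
(4,5): no bracket -> illegal
B mobility = 5
-- W to move --
(1,0): no bracket -> illegal
(1,1): no bracket -> illegal
(1,2): no bracket -> illegal
(1,4): no bracket -> illegal
(2,0): flips 3 -> legal
(2,5): no bracket -> illegal
(3,0): no bracket -> illegal
(3,1): flips 4 -> legal
(4,1): no bracket -> illegal
(4,2): flips 1 -> legal
(4,3): flips 2 -> legal
(4,4): flips 1 -> legal
(4,5): no bracket -> illegal
W mobility = 5

Answer: B=5 W=5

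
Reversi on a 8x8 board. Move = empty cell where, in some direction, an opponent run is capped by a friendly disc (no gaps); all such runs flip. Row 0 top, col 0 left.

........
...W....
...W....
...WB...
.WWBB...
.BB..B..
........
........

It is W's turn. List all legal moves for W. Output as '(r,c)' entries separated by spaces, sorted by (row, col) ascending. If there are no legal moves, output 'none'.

Answer: (3,5) (4,5) (5,3) (6,0) (6,1) (6,2) (6,3) (6,6)

Derivation:
(2,4): no bracket -> illegal
(2,5): no bracket -> illegal
(3,2): no bracket -> illegal
(3,5): flips 1 -> legal
(4,0): no bracket -> illegal
(4,5): flips 3 -> legal
(4,6): no bracket -> illegal
(5,0): no bracket -> illegal
(5,3): flips 1 -> legal
(5,4): no bracket -> illegal
(5,6): no bracket -> illegal
(6,0): flips 1 -> legal
(6,1): flips 1 -> legal
(6,2): flips 1 -> legal
(6,3): flips 1 -> legal
(6,4): no bracket -> illegal
(6,5): no bracket -> illegal
(6,6): flips 2 -> legal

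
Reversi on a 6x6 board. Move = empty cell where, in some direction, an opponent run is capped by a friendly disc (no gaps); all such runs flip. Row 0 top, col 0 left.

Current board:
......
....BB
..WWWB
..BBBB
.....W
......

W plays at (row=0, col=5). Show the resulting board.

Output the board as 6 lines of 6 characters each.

Place W at (0,5); scan 8 dirs for brackets.
Dir NW: edge -> no flip
Dir N: edge -> no flip
Dir NE: edge -> no flip
Dir W: first cell '.' (not opp) -> no flip
Dir E: edge -> no flip
Dir SW: opp run (1,4) capped by W -> flip
Dir S: opp run (1,5) (2,5) (3,5) capped by W -> flip
Dir SE: edge -> no flip
All flips: (1,4) (1,5) (2,5) (3,5)

Answer: .....W
....WW
..WWWW
..BBBW
.....W
......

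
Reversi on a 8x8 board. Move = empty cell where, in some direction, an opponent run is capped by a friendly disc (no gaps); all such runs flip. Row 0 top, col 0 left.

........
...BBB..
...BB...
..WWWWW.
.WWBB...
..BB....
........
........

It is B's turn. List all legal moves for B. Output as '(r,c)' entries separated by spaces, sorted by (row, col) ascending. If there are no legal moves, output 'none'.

(2,1): flips 1 -> legal
(2,2): flips 3 -> legal
(2,5): flips 1 -> legal
(2,6): flips 1 -> legal
(2,7): no bracket -> illegal
(3,0): flips 1 -> legal
(3,1): flips 1 -> legal
(3,7): no bracket -> illegal
(4,0): flips 2 -> legal
(4,5): flips 1 -> legal
(4,6): flips 1 -> legal
(4,7): no bracket -> illegal
(5,0): flips 2 -> legal
(5,1): flips 2 -> legal

Answer: (2,1) (2,2) (2,5) (2,6) (3,0) (3,1) (4,0) (4,5) (4,6) (5,0) (5,1)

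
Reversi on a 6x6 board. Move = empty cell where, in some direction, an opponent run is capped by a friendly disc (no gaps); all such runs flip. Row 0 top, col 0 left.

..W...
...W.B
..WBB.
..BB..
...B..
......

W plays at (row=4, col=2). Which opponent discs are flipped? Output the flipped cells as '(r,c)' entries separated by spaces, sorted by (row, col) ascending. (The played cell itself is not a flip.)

Answer: (3,2)

Derivation:
Dir NW: first cell '.' (not opp) -> no flip
Dir N: opp run (3,2) capped by W -> flip
Dir NE: opp run (3,3) (2,4) (1,5), next=edge -> no flip
Dir W: first cell '.' (not opp) -> no flip
Dir E: opp run (4,3), next='.' -> no flip
Dir SW: first cell '.' (not opp) -> no flip
Dir S: first cell '.' (not opp) -> no flip
Dir SE: first cell '.' (not opp) -> no flip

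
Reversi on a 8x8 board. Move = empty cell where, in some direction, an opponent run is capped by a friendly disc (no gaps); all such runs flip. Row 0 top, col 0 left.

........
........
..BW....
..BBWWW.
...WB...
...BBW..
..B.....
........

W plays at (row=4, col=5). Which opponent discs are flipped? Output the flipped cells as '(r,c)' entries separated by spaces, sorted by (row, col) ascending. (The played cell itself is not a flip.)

Dir NW: first cell 'W' (not opp) -> no flip
Dir N: first cell 'W' (not opp) -> no flip
Dir NE: first cell 'W' (not opp) -> no flip
Dir W: opp run (4,4) capped by W -> flip
Dir E: first cell '.' (not opp) -> no flip
Dir SW: opp run (5,4), next='.' -> no flip
Dir S: first cell 'W' (not opp) -> no flip
Dir SE: first cell '.' (not opp) -> no flip

Answer: (4,4)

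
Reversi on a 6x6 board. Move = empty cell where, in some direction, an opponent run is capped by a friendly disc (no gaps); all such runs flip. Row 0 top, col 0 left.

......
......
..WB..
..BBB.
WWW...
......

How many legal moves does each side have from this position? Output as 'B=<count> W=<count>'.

-- B to move --
(1,1): flips 1 -> legal
(1,2): flips 1 -> legal
(1,3): no bracket -> illegal
(2,1): flips 1 -> legal
(3,0): no bracket -> illegal
(3,1): no bracket -> illegal
(4,3): no bracket -> illegal
(5,0): flips 1 -> legal
(5,1): flips 1 -> legal
(5,2): flips 1 -> legal
(5,3): no bracket -> illegal
B mobility = 6
-- W to move --
(1,2): no bracket -> illegal
(1,3): no bracket -> illegal
(1,4): flips 2 -> legal
(2,1): no bracket -> illegal
(2,4): flips 2 -> legal
(2,5): no bracket -> illegal
(3,1): no bracket -> illegal
(3,5): no bracket -> illegal
(4,3): no bracket -> illegal
(4,4): flips 1 -> legal
(4,5): no bracket -> illegal
W mobility = 3

Answer: B=6 W=3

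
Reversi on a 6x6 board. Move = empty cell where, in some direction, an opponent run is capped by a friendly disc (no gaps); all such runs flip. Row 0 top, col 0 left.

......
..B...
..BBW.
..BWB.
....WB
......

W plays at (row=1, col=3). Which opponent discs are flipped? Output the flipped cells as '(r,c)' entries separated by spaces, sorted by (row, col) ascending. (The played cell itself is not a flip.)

Answer: (2,3)

Derivation:
Dir NW: first cell '.' (not opp) -> no flip
Dir N: first cell '.' (not opp) -> no flip
Dir NE: first cell '.' (not opp) -> no flip
Dir W: opp run (1,2), next='.' -> no flip
Dir E: first cell '.' (not opp) -> no flip
Dir SW: opp run (2,2), next='.' -> no flip
Dir S: opp run (2,3) capped by W -> flip
Dir SE: first cell 'W' (not opp) -> no flip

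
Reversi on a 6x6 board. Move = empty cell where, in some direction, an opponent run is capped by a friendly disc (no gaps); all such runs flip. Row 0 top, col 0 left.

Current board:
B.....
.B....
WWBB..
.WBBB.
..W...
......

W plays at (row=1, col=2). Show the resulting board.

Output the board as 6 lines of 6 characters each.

Answer: B.....
.BW...
WWWB..
.WWBB.
..W...
......

Derivation:
Place W at (1,2); scan 8 dirs for brackets.
Dir NW: first cell '.' (not opp) -> no flip
Dir N: first cell '.' (not opp) -> no flip
Dir NE: first cell '.' (not opp) -> no flip
Dir W: opp run (1,1), next='.' -> no flip
Dir E: first cell '.' (not opp) -> no flip
Dir SW: first cell 'W' (not opp) -> no flip
Dir S: opp run (2,2) (3,2) capped by W -> flip
Dir SE: opp run (2,3) (3,4), next='.' -> no flip
All flips: (2,2) (3,2)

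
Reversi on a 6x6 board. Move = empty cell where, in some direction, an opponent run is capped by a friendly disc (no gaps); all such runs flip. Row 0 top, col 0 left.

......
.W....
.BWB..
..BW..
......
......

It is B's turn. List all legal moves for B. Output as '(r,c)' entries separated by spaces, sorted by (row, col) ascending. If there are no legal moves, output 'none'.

Answer: (0,1) (1,2) (3,4) (4,3)

Derivation:
(0,0): no bracket -> illegal
(0,1): flips 1 -> legal
(0,2): no bracket -> illegal
(1,0): no bracket -> illegal
(1,2): flips 1 -> legal
(1,3): no bracket -> illegal
(2,0): no bracket -> illegal
(2,4): no bracket -> illegal
(3,1): no bracket -> illegal
(3,4): flips 1 -> legal
(4,2): no bracket -> illegal
(4,3): flips 1 -> legal
(4,4): no bracket -> illegal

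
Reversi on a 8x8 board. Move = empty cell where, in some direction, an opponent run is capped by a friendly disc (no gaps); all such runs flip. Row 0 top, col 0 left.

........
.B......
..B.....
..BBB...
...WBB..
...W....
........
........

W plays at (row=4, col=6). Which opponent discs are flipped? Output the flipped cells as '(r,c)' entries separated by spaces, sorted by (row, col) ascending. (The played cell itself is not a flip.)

Answer: (4,4) (4,5)

Derivation:
Dir NW: first cell '.' (not opp) -> no flip
Dir N: first cell '.' (not opp) -> no flip
Dir NE: first cell '.' (not opp) -> no flip
Dir W: opp run (4,5) (4,4) capped by W -> flip
Dir E: first cell '.' (not opp) -> no flip
Dir SW: first cell '.' (not opp) -> no flip
Dir S: first cell '.' (not opp) -> no flip
Dir SE: first cell '.' (not opp) -> no flip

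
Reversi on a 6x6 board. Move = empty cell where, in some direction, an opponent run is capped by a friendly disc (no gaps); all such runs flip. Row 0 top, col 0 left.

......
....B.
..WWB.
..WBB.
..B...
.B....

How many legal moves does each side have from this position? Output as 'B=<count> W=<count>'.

-- B to move --
(1,1): flips 1 -> legal
(1,2): flips 3 -> legal
(1,3): flips 1 -> legal
(2,1): flips 2 -> legal
(3,1): flips 1 -> legal
(4,1): flips 2 -> legal
(4,3): no bracket -> illegal
B mobility = 6
-- W to move --
(0,3): no bracket -> illegal
(0,4): no bracket -> illegal
(0,5): flips 1 -> legal
(1,3): no bracket -> illegal
(1,5): no bracket -> illegal
(2,5): flips 1 -> legal
(3,1): no bracket -> illegal
(3,5): flips 2 -> legal
(4,0): no bracket -> illegal
(4,1): no bracket -> illegal
(4,3): flips 1 -> legal
(4,4): flips 1 -> legal
(4,5): flips 1 -> legal
(5,0): no bracket -> illegal
(5,2): flips 1 -> legal
(5,3): no bracket -> illegal
W mobility = 7

Answer: B=6 W=7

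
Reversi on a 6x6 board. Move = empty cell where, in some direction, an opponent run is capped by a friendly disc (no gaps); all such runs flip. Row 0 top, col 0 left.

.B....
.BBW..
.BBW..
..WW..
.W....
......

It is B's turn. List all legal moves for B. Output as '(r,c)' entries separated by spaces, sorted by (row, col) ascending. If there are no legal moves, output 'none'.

Answer: (0,4) (1,4) (2,4) (3,4) (4,2) (4,3) (4,4)

Derivation:
(0,2): no bracket -> illegal
(0,3): no bracket -> illegal
(0,4): flips 1 -> legal
(1,4): flips 1 -> legal
(2,4): flips 1 -> legal
(3,0): no bracket -> illegal
(3,1): no bracket -> illegal
(3,4): flips 1 -> legal
(4,0): no bracket -> illegal
(4,2): flips 1 -> legal
(4,3): flips 1 -> legal
(4,4): flips 1 -> legal
(5,0): no bracket -> illegal
(5,1): no bracket -> illegal
(5,2): no bracket -> illegal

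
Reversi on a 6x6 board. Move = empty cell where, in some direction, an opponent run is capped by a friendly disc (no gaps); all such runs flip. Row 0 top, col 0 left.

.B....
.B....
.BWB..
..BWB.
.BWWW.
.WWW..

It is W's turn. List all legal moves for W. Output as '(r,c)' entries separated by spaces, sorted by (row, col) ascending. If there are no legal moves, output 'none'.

Answer: (0,0) (1,0) (1,3) (2,0) (2,4) (2,5) (3,0) (3,1) (3,5) (4,0)

Derivation:
(0,0): flips 1 -> legal
(0,2): no bracket -> illegal
(1,0): flips 2 -> legal
(1,2): no bracket -> illegal
(1,3): flips 1 -> legal
(1,4): no bracket -> illegal
(2,0): flips 1 -> legal
(2,4): flips 2 -> legal
(2,5): flips 1 -> legal
(3,0): flips 1 -> legal
(3,1): flips 2 -> legal
(3,5): flips 1 -> legal
(4,0): flips 1 -> legal
(4,5): no bracket -> illegal
(5,0): no bracket -> illegal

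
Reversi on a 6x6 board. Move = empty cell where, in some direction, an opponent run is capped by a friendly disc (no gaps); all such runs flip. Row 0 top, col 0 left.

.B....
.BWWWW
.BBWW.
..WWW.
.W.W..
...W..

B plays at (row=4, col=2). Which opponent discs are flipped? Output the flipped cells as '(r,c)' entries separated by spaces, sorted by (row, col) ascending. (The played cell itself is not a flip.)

Dir NW: first cell '.' (not opp) -> no flip
Dir N: opp run (3,2) capped by B -> flip
Dir NE: opp run (3,3) (2,4) (1,5), next=edge -> no flip
Dir W: opp run (4,1), next='.' -> no flip
Dir E: opp run (4,3), next='.' -> no flip
Dir SW: first cell '.' (not opp) -> no flip
Dir S: first cell '.' (not opp) -> no flip
Dir SE: opp run (5,3), next=edge -> no flip

Answer: (3,2)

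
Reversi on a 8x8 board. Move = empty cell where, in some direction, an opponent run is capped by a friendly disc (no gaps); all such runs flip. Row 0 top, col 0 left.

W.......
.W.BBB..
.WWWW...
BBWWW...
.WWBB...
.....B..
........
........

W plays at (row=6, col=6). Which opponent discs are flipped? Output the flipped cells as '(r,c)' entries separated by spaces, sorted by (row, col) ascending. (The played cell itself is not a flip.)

Answer: (4,4) (5,5)

Derivation:
Dir NW: opp run (5,5) (4,4) capped by W -> flip
Dir N: first cell '.' (not opp) -> no flip
Dir NE: first cell '.' (not opp) -> no flip
Dir W: first cell '.' (not opp) -> no flip
Dir E: first cell '.' (not opp) -> no flip
Dir SW: first cell '.' (not opp) -> no flip
Dir S: first cell '.' (not opp) -> no flip
Dir SE: first cell '.' (not opp) -> no flip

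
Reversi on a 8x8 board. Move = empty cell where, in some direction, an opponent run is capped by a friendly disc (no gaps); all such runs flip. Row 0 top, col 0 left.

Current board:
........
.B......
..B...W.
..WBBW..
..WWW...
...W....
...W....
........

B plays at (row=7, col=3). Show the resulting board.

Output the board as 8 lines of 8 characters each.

Place B at (7,3); scan 8 dirs for brackets.
Dir NW: first cell '.' (not opp) -> no flip
Dir N: opp run (6,3) (5,3) (4,3) capped by B -> flip
Dir NE: first cell '.' (not opp) -> no flip
Dir W: first cell '.' (not opp) -> no flip
Dir E: first cell '.' (not opp) -> no flip
Dir SW: edge -> no flip
Dir S: edge -> no flip
Dir SE: edge -> no flip
All flips: (4,3) (5,3) (6,3)

Answer: ........
.B......
..B...W.
..WBBW..
..WBW...
...B....
...B....
...B....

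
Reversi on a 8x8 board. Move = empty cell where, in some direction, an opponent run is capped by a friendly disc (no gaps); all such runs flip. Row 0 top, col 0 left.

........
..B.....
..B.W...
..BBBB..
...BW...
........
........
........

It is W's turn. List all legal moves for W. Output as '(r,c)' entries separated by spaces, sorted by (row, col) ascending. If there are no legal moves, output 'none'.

(0,1): no bracket -> illegal
(0,2): no bracket -> illegal
(0,3): no bracket -> illegal
(1,1): flips 2 -> legal
(1,3): no bracket -> illegal
(2,1): no bracket -> illegal
(2,3): no bracket -> illegal
(2,5): no bracket -> illegal
(2,6): flips 1 -> legal
(3,1): no bracket -> illegal
(3,6): no bracket -> illegal
(4,1): no bracket -> illegal
(4,2): flips 2 -> legal
(4,5): no bracket -> illegal
(4,6): flips 1 -> legal
(5,2): no bracket -> illegal
(5,3): no bracket -> illegal
(5,4): no bracket -> illegal

Answer: (1,1) (2,6) (4,2) (4,6)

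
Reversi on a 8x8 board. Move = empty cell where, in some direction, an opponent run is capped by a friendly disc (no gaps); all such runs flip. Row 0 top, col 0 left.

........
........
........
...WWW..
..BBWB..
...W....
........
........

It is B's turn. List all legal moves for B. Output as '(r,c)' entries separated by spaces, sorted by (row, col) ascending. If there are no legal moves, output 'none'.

(2,2): no bracket -> illegal
(2,3): flips 2 -> legal
(2,4): flips 1 -> legal
(2,5): flips 2 -> legal
(2,6): no bracket -> illegal
(3,2): no bracket -> illegal
(3,6): no bracket -> illegal
(4,6): no bracket -> illegal
(5,2): no bracket -> illegal
(5,4): no bracket -> illegal
(5,5): no bracket -> illegal
(6,2): no bracket -> illegal
(6,3): flips 1 -> legal
(6,4): flips 1 -> legal

Answer: (2,3) (2,4) (2,5) (6,3) (6,4)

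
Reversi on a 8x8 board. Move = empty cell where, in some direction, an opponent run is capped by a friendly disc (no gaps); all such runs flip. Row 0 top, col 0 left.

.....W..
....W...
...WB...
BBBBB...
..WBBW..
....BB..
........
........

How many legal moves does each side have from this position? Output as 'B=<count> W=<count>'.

-- B to move --
(0,3): no bracket -> illegal
(0,4): flips 1 -> legal
(0,6): no bracket -> illegal
(1,2): flips 1 -> legal
(1,3): flips 1 -> legal
(1,5): no bracket -> illegal
(1,6): no bracket -> illegal
(2,2): flips 1 -> legal
(2,5): no bracket -> illegal
(3,5): flips 1 -> legal
(3,6): flips 1 -> legal
(4,1): flips 1 -> legal
(4,6): flips 1 -> legal
(5,1): flips 1 -> legal
(5,2): flips 1 -> legal
(5,3): flips 1 -> legal
(5,6): flips 1 -> legal
B mobility = 12
-- W to move --
(1,3): no bracket -> illegal
(1,5): flips 2 -> legal
(2,0): flips 1 -> legal
(2,1): no bracket -> illegal
(2,2): flips 1 -> legal
(2,5): flips 1 -> legal
(3,5): no bracket -> illegal
(4,0): no bracket -> illegal
(4,1): flips 1 -> legal
(4,6): no bracket -> illegal
(5,2): no bracket -> illegal
(5,3): flips 2 -> legal
(5,6): no bracket -> illegal
(6,3): flips 1 -> legal
(6,4): flips 4 -> legal
(6,5): flips 1 -> legal
(6,6): no bracket -> illegal
W mobility = 9

Answer: B=12 W=9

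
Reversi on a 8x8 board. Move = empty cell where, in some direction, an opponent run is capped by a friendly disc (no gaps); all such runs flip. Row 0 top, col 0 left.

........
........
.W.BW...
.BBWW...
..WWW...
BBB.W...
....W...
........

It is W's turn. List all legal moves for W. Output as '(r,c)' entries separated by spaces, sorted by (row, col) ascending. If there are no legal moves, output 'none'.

Answer: (1,2) (1,3) (2,0) (2,2) (3,0) (4,1) (6,0) (6,1) (6,2)

Derivation:
(1,2): flips 1 -> legal
(1,3): flips 1 -> legal
(1,4): no bracket -> illegal
(2,0): flips 1 -> legal
(2,2): flips 2 -> legal
(3,0): flips 2 -> legal
(4,0): no bracket -> illegal
(4,1): flips 1 -> legal
(5,3): no bracket -> illegal
(6,0): flips 1 -> legal
(6,1): flips 1 -> legal
(6,2): flips 1 -> legal
(6,3): no bracket -> illegal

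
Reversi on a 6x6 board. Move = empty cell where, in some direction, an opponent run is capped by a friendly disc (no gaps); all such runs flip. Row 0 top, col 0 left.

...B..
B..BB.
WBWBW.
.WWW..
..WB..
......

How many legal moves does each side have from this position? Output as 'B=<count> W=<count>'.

Answer: B=6 W=8

Derivation:
-- B to move --
(1,1): no bracket -> illegal
(1,2): no bracket -> illegal
(1,5): no bracket -> illegal
(2,5): flips 1 -> legal
(3,0): flips 1 -> legal
(3,4): flips 1 -> legal
(3,5): flips 1 -> legal
(4,0): flips 2 -> legal
(4,1): flips 3 -> legal
(4,4): no bracket -> illegal
(5,1): no bracket -> illegal
(5,2): no bracket -> illegal
(5,3): no bracket -> illegal
B mobility = 6
-- W to move --
(0,0): flips 1 -> legal
(0,1): no bracket -> illegal
(0,2): flips 1 -> legal
(0,4): flips 2 -> legal
(0,5): flips 2 -> legal
(1,1): flips 1 -> legal
(1,2): no bracket -> illegal
(1,5): no bracket -> illegal
(2,5): no bracket -> illegal
(3,0): no bracket -> illegal
(3,4): no bracket -> illegal
(4,4): flips 1 -> legal
(5,2): no bracket -> illegal
(5,3): flips 1 -> legal
(5,4): flips 1 -> legal
W mobility = 8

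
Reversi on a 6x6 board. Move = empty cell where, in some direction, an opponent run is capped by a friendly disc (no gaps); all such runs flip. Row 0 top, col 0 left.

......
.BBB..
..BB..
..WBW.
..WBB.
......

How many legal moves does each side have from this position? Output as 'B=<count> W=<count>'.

-- B to move --
(2,1): flips 1 -> legal
(2,4): flips 1 -> legal
(2,5): flips 1 -> legal
(3,1): flips 1 -> legal
(3,5): flips 1 -> legal
(4,1): flips 2 -> legal
(4,5): flips 1 -> legal
(5,1): flips 1 -> legal
(5,2): flips 2 -> legal
(5,3): no bracket -> illegal
B mobility = 9
-- W to move --
(0,0): no bracket -> illegal
(0,1): flips 2 -> legal
(0,2): flips 2 -> legal
(0,3): no bracket -> illegal
(0,4): no bracket -> illegal
(1,0): no bracket -> illegal
(1,4): flips 1 -> legal
(2,0): no bracket -> illegal
(2,1): no bracket -> illegal
(2,4): flips 1 -> legal
(3,1): no bracket -> illegal
(3,5): no bracket -> illegal
(4,5): flips 2 -> legal
(5,2): flips 1 -> legal
(5,3): no bracket -> illegal
(5,4): flips 2 -> legal
(5,5): no bracket -> illegal
W mobility = 7

Answer: B=9 W=7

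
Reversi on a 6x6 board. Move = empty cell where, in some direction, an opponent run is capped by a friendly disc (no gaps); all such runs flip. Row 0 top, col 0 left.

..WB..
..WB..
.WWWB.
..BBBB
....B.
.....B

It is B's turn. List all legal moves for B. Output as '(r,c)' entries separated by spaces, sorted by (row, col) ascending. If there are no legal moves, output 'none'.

(0,1): flips 3 -> legal
(1,0): flips 1 -> legal
(1,1): flips 2 -> legal
(1,4): flips 1 -> legal
(2,0): flips 3 -> legal
(3,0): flips 2 -> legal
(3,1): flips 1 -> legal

Answer: (0,1) (1,0) (1,1) (1,4) (2,0) (3,0) (3,1)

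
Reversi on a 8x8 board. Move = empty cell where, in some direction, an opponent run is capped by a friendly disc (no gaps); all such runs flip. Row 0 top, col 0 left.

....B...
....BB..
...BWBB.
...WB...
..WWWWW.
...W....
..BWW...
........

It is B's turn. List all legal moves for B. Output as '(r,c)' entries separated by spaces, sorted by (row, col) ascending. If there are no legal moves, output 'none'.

(1,3): no bracket -> illegal
(2,2): no bracket -> illegal
(3,1): no bracket -> illegal
(3,2): flips 1 -> legal
(3,5): flips 2 -> legal
(3,6): no bracket -> illegal
(3,7): no bracket -> illegal
(4,1): no bracket -> illegal
(4,7): no bracket -> illegal
(5,1): flips 3 -> legal
(5,2): flips 1 -> legal
(5,4): flips 1 -> legal
(5,5): no bracket -> illegal
(5,6): flips 1 -> legal
(5,7): no bracket -> illegal
(6,5): flips 2 -> legal
(7,2): no bracket -> illegal
(7,3): flips 4 -> legal
(7,4): no bracket -> illegal
(7,5): no bracket -> illegal

Answer: (3,2) (3,5) (5,1) (5,2) (5,4) (5,6) (6,5) (7,3)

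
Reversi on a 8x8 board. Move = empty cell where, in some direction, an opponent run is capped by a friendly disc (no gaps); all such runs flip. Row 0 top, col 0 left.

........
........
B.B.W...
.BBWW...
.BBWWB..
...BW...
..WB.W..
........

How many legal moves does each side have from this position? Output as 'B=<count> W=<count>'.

Answer: B=7 W=12

Derivation:
-- B to move --
(1,3): no bracket -> illegal
(1,4): no bracket -> illegal
(1,5): flips 2 -> legal
(2,3): flips 3 -> legal
(2,5): no bracket -> illegal
(3,5): flips 3 -> legal
(5,1): no bracket -> illegal
(5,2): no bracket -> illegal
(5,5): flips 3 -> legal
(5,6): no bracket -> illegal
(6,1): flips 1 -> legal
(6,4): no bracket -> illegal
(6,6): no bracket -> illegal
(7,1): flips 1 -> legal
(7,2): no bracket -> illegal
(7,3): no bracket -> illegal
(7,4): no bracket -> illegal
(7,5): no bracket -> illegal
(7,6): flips 3 -> legal
B mobility = 7
-- W to move --
(1,0): no bracket -> illegal
(1,1): flips 1 -> legal
(1,2): no bracket -> illegal
(1,3): no bracket -> illegal
(2,1): flips 1 -> legal
(2,3): no bracket -> illegal
(3,0): flips 2 -> legal
(3,5): no bracket -> illegal
(3,6): flips 1 -> legal
(4,0): flips 2 -> legal
(4,6): flips 1 -> legal
(5,0): no bracket -> illegal
(5,1): flips 1 -> legal
(5,2): flips 1 -> legal
(5,5): no bracket -> illegal
(5,6): flips 1 -> legal
(6,4): flips 1 -> legal
(7,2): flips 1 -> legal
(7,3): flips 2 -> legal
(7,4): no bracket -> illegal
W mobility = 12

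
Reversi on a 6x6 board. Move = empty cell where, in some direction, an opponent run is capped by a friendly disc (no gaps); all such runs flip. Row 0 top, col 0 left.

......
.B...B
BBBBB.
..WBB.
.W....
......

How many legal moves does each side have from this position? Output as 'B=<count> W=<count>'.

Answer: B=4 W=4

Derivation:
-- B to move --
(3,0): no bracket -> illegal
(3,1): flips 1 -> legal
(4,0): no bracket -> illegal
(4,2): flips 1 -> legal
(4,3): flips 1 -> legal
(5,0): flips 2 -> legal
(5,1): no bracket -> illegal
(5,2): no bracket -> illegal
B mobility = 4
-- W to move --
(0,0): no bracket -> illegal
(0,1): no bracket -> illegal
(0,2): no bracket -> illegal
(0,4): no bracket -> illegal
(0,5): no bracket -> illegal
(1,0): flips 1 -> legal
(1,2): flips 1 -> legal
(1,3): no bracket -> illegal
(1,4): flips 1 -> legal
(2,5): no bracket -> illegal
(3,0): no bracket -> illegal
(3,1): no bracket -> illegal
(3,5): flips 2 -> legal
(4,2): no bracket -> illegal
(4,3): no bracket -> illegal
(4,4): no bracket -> illegal
(4,5): no bracket -> illegal
W mobility = 4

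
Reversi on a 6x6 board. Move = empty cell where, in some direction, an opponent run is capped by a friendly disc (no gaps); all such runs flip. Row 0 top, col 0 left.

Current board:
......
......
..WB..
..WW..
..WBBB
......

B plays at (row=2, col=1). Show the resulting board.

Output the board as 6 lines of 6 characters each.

Place B at (2,1); scan 8 dirs for brackets.
Dir NW: first cell '.' (not opp) -> no flip
Dir N: first cell '.' (not opp) -> no flip
Dir NE: first cell '.' (not opp) -> no flip
Dir W: first cell '.' (not opp) -> no flip
Dir E: opp run (2,2) capped by B -> flip
Dir SW: first cell '.' (not opp) -> no flip
Dir S: first cell '.' (not opp) -> no flip
Dir SE: opp run (3,2) capped by B -> flip
All flips: (2,2) (3,2)

Answer: ......
......
.BBB..
..BW..
..WBBB
......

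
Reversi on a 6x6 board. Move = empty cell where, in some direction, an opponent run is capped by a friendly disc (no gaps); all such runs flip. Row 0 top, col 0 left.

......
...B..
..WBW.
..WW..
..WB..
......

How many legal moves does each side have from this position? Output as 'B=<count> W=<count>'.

-- B to move --
(1,1): no bracket -> illegal
(1,2): no bracket -> illegal
(1,4): no bracket -> illegal
(1,5): no bracket -> illegal
(2,1): flips 2 -> legal
(2,5): flips 1 -> legal
(3,1): flips 1 -> legal
(3,4): no bracket -> illegal
(3,5): flips 1 -> legal
(4,1): flips 2 -> legal
(4,4): no bracket -> illegal
(5,1): no bracket -> illegal
(5,2): no bracket -> illegal
(5,3): no bracket -> illegal
B mobility = 5
-- W to move --
(0,2): flips 1 -> legal
(0,3): flips 2 -> legal
(0,4): flips 1 -> legal
(1,2): no bracket -> illegal
(1,4): flips 1 -> legal
(3,4): no bracket -> illegal
(4,4): flips 1 -> legal
(5,2): no bracket -> illegal
(5,3): flips 1 -> legal
(5,4): flips 1 -> legal
W mobility = 7

Answer: B=5 W=7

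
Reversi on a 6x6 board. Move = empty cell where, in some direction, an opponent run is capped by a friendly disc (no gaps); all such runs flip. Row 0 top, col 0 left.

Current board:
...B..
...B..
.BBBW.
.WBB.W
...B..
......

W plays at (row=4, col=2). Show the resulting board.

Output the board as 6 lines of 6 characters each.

Answer: ...B..
...B..
.BBBW.
.WBW.W
..WB..
......

Derivation:
Place W at (4,2); scan 8 dirs for brackets.
Dir NW: first cell 'W' (not opp) -> no flip
Dir N: opp run (3,2) (2,2), next='.' -> no flip
Dir NE: opp run (3,3) capped by W -> flip
Dir W: first cell '.' (not opp) -> no flip
Dir E: opp run (4,3), next='.' -> no flip
Dir SW: first cell '.' (not opp) -> no flip
Dir S: first cell '.' (not opp) -> no flip
Dir SE: first cell '.' (not opp) -> no flip
All flips: (3,3)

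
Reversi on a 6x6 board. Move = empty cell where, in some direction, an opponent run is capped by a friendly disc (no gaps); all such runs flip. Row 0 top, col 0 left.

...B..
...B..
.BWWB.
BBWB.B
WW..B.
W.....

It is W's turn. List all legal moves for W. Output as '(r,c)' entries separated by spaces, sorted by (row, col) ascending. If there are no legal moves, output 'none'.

Answer: (0,4) (1,0) (1,1) (2,0) (2,5) (3,4) (4,3) (5,5)

Derivation:
(0,2): no bracket -> illegal
(0,4): flips 1 -> legal
(1,0): flips 1 -> legal
(1,1): flips 2 -> legal
(1,2): no bracket -> illegal
(1,4): no bracket -> illegal
(1,5): no bracket -> illegal
(2,0): flips 2 -> legal
(2,5): flips 1 -> legal
(3,4): flips 1 -> legal
(4,2): no bracket -> illegal
(4,3): flips 1 -> legal
(4,5): no bracket -> illegal
(5,3): no bracket -> illegal
(5,4): no bracket -> illegal
(5,5): flips 2 -> legal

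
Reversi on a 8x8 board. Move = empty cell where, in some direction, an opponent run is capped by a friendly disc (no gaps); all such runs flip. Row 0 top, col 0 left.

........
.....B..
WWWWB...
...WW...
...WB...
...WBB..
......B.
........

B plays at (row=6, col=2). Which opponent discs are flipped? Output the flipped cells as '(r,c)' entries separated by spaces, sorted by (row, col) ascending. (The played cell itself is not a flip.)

Answer: (5,3)

Derivation:
Dir NW: first cell '.' (not opp) -> no flip
Dir N: first cell '.' (not opp) -> no flip
Dir NE: opp run (5,3) capped by B -> flip
Dir W: first cell '.' (not opp) -> no flip
Dir E: first cell '.' (not opp) -> no flip
Dir SW: first cell '.' (not opp) -> no flip
Dir S: first cell '.' (not opp) -> no flip
Dir SE: first cell '.' (not opp) -> no flip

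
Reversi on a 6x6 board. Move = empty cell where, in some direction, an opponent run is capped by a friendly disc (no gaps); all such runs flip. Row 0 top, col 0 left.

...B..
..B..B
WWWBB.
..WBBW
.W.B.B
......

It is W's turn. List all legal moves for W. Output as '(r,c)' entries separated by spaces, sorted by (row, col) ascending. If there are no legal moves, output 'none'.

Answer: (0,2) (1,3) (1,4) (2,5) (4,4) (5,4) (5,5)

Derivation:
(0,1): no bracket -> illegal
(0,2): flips 1 -> legal
(0,4): no bracket -> illegal
(0,5): no bracket -> illegal
(1,1): no bracket -> illegal
(1,3): flips 1 -> legal
(1,4): flips 1 -> legal
(2,5): flips 2 -> legal
(4,2): no bracket -> illegal
(4,4): flips 1 -> legal
(5,2): no bracket -> illegal
(5,3): no bracket -> illegal
(5,4): flips 1 -> legal
(5,5): flips 1 -> legal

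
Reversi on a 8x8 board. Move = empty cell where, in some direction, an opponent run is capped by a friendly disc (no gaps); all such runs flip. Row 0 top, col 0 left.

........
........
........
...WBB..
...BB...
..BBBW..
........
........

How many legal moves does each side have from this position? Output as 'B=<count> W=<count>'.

Answer: B=5 W=3

Derivation:
-- B to move --
(2,2): flips 1 -> legal
(2,3): flips 1 -> legal
(2,4): no bracket -> illegal
(3,2): flips 1 -> legal
(4,2): no bracket -> illegal
(4,5): no bracket -> illegal
(4,6): no bracket -> illegal
(5,6): flips 1 -> legal
(6,4): no bracket -> illegal
(6,5): no bracket -> illegal
(6,6): flips 1 -> legal
B mobility = 5
-- W to move --
(2,3): no bracket -> illegal
(2,4): no bracket -> illegal
(2,5): no bracket -> illegal
(2,6): no bracket -> illegal
(3,2): no bracket -> illegal
(3,6): flips 2 -> legal
(4,1): no bracket -> illegal
(4,2): no bracket -> illegal
(4,5): no bracket -> illegal
(4,6): no bracket -> illegal
(5,1): flips 3 -> legal
(6,1): no bracket -> illegal
(6,2): no bracket -> illegal
(6,3): flips 2 -> legal
(6,4): no bracket -> illegal
(6,5): no bracket -> illegal
W mobility = 3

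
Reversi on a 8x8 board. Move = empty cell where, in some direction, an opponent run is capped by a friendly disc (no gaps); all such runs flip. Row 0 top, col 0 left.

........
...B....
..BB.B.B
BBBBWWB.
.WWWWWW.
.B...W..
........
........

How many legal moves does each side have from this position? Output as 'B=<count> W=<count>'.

Answer: B=7 W=13

Derivation:
-- B to move --
(2,4): no bracket -> illegal
(2,6): no bracket -> illegal
(3,7): no bracket -> illegal
(4,0): no bracket -> illegal
(4,7): no bracket -> illegal
(5,0): flips 1 -> legal
(5,2): flips 4 -> legal
(5,3): flips 2 -> legal
(5,4): flips 2 -> legal
(5,6): flips 3 -> legal
(5,7): no bracket -> illegal
(6,4): no bracket -> illegal
(6,5): flips 3 -> legal
(6,6): flips 2 -> legal
B mobility = 7
-- W to move --
(0,2): no bracket -> illegal
(0,3): flips 3 -> legal
(0,4): no bracket -> illegal
(1,1): flips 2 -> legal
(1,2): flips 3 -> legal
(1,4): flips 2 -> legal
(1,5): flips 1 -> legal
(1,6): flips 1 -> legal
(1,7): no bracket -> illegal
(2,0): flips 1 -> legal
(2,1): flips 2 -> legal
(2,4): flips 1 -> legal
(2,6): flips 1 -> legal
(3,7): flips 1 -> legal
(4,0): no bracket -> illegal
(4,7): no bracket -> illegal
(5,0): no bracket -> illegal
(5,2): no bracket -> illegal
(6,0): flips 1 -> legal
(6,1): flips 1 -> legal
(6,2): no bracket -> illegal
W mobility = 13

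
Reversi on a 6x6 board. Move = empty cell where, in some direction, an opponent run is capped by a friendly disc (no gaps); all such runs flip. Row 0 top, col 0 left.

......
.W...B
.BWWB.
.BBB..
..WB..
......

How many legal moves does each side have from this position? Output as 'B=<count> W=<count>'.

-- B to move --
(0,0): flips 2 -> legal
(0,1): flips 1 -> legal
(0,2): no bracket -> illegal
(1,0): no bracket -> illegal
(1,2): flips 1 -> legal
(1,3): flips 2 -> legal
(1,4): flips 1 -> legal
(2,0): no bracket -> illegal
(3,4): no bracket -> illegal
(4,1): flips 1 -> legal
(5,1): flips 1 -> legal
(5,2): flips 1 -> legal
(5,3): flips 1 -> legal
B mobility = 9
-- W to move --
(0,4): no bracket -> illegal
(0,5): no bracket -> illegal
(1,0): no bracket -> illegal
(1,2): no bracket -> illegal
(1,3): no bracket -> illegal
(1,4): no bracket -> illegal
(2,0): flips 2 -> legal
(2,5): flips 1 -> legal
(3,0): no bracket -> illegal
(3,4): no bracket -> illegal
(3,5): no bracket -> illegal
(4,0): flips 1 -> legal
(4,1): flips 3 -> legal
(4,4): flips 2 -> legal
(5,2): no bracket -> illegal
(5,3): flips 2 -> legal
(5,4): no bracket -> illegal
W mobility = 6

Answer: B=9 W=6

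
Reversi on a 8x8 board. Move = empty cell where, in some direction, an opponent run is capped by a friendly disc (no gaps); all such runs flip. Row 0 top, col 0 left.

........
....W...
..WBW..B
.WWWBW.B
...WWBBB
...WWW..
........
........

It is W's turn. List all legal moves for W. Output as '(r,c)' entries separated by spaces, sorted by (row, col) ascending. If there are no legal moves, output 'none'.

(1,2): no bracket -> illegal
(1,3): flips 1 -> legal
(1,6): no bracket -> illegal
(1,7): no bracket -> illegal
(2,5): flips 1 -> legal
(2,6): no bracket -> illegal
(3,6): flips 1 -> legal
(5,6): no bracket -> illegal
(5,7): flips 1 -> legal

Answer: (1,3) (2,5) (3,6) (5,7)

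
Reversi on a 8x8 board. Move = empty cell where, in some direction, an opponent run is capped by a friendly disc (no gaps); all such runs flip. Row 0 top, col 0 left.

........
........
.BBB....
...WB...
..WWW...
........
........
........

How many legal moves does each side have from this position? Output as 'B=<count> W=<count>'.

Answer: B=5 W=5

Derivation:
-- B to move --
(2,4): no bracket -> illegal
(3,1): no bracket -> illegal
(3,2): flips 1 -> legal
(3,5): no bracket -> illegal
(4,1): no bracket -> illegal
(4,5): no bracket -> illegal
(5,1): no bracket -> illegal
(5,2): flips 1 -> legal
(5,3): flips 2 -> legal
(5,4): flips 1 -> legal
(5,5): flips 2 -> legal
B mobility = 5
-- W to move --
(1,0): no bracket -> illegal
(1,1): flips 1 -> legal
(1,2): no bracket -> illegal
(1,3): flips 1 -> legal
(1,4): no bracket -> illegal
(2,0): no bracket -> illegal
(2,4): flips 1 -> legal
(2,5): flips 1 -> legal
(3,0): no bracket -> illegal
(3,1): no bracket -> illegal
(3,2): no bracket -> illegal
(3,5): flips 1 -> legal
(4,5): no bracket -> illegal
W mobility = 5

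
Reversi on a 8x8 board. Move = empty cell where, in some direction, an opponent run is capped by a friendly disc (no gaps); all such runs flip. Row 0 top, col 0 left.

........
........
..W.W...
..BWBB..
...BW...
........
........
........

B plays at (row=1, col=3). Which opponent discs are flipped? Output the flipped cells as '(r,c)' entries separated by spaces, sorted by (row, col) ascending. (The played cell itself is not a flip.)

Dir NW: first cell '.' (not opp) -> no flip
Dir N: first cell '.' (not opp) -> no flip
Dir NE: first cell '.' (not opp) -> no flip
Dir W: first cell '.' (not opp) -> no flip
Dir E: first cell '.' (not opp) -> no flip
Dir SW: opp run (2,2), next='.' -> no flip
Dir S: first cell '.' (not opp) -> no flip
Dir SE: opp run (2,4) capped by B -> flip

Answer: (2,4)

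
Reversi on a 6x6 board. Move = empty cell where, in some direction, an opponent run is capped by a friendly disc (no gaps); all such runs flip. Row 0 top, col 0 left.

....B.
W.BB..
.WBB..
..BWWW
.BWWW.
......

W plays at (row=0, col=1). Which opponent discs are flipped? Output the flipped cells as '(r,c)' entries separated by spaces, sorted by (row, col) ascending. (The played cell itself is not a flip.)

Answer: (1,2) (2,3)

Derivation:
Dir NW: edge -> no flip
Dir N: edge -> no flip
Dir NE: edge -> no flip
Dir W: first cell '.' (not opp) -> no flip
Dir E: first cell '.' (not opp) -> no flip
Dir SW: first cell 'W' (not opp) -> no flip
Dir S: first cell '.' (not opp) -> no flip
Dir SE: opp run (1,2) (2,3) capped by W -> flip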